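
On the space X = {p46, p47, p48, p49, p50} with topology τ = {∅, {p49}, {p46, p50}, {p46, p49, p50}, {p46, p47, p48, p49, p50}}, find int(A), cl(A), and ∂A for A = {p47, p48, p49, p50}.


int(A) = {p49}, cl(A) = {p46, p47, p48, p49, p50}, ∂A = {p46, p47, p48, p50}.

Closed sets in (X, τ) are complements of opens:
  closed(X, τ) = {∅, {p47, p48}, {p47, p48, p49}, {p46, p47, p48, p50}, {p46, p47, p48, p49, p50}}.
int(A) = ⋃ {U ∈ τ : U ⊆ A}. Opens contained in A: ∅, {p49}.
Taking the union of these: int(A) = {p49}.
cl(A) = ⋂ {C closed : A ⊆ C}. Closed sets containing A: {p46, p47, p48, p49, p50}.
Intersecting these: cl(A) = {p46, p47, p48, p49, p50}.
∂A = cl(A) ∖ int(A) = {p46, p47, p48, p49, p50} ∖ {p49} = {p46, p47, p48, p50}.


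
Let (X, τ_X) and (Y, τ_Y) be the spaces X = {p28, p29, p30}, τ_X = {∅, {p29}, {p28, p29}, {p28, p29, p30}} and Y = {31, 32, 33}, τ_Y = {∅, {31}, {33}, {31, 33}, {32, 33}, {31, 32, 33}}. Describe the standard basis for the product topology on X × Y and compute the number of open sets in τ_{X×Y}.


Basis B = {∅ × ∅, {p29} × {31}, {p29} × {33}, {p28, p29} × {31}, {p28, p29} × {33}, {p29} × {31, 33}, {p29} × {32, 33}, {p28, p29, p30} × {31}, {p28, p29, p30} × {33}, {p29} × {31, 32, 33}, {p28, p29} × {31, 33}, {p28, p29} × {32, 33}, {p28, p29} × {31, 32, 33}, {p28, p29, p30} × {31, 33}, {p28, p29, p30} × {32, 33}, {p28, p29, p30} × {31, 32, 33}}; |τ_{X×Y}| = 40.

Enumerate products U × V with U ∈ τ_X, V ∈ τ_Y (deduplicated):
  ∅ × ∅ = {} (∅)
  {p29} × {31} = {(p29,31)}
  {p29} × {33} = {(p29,33)}
  {p28, p29} × {31} = {(p28,31), (p29,31)}
  {p28, p29} × {33} = {(p28,33), (p29,33)}
  {p29} × {31, 33} = {(p29,31), (p29,33)}
  {p29} × {32, 33} = {(p29,32), (p29,33)}
  {p28, p29, p30} × {31} = {(p28,31), (p29,31), (p30,31)}
  {p28, p29, p30} × {33} = {(p28,33), (p29,33), (p30,33)}
  {p29} × {31, 32, 33} = {(p29,31), (p29,32), (p29,33)}
  {p28, p29} × {31, 33} = {(p28,31), (p28,33), (p29,31), (p29,33)}
  {p28, p29} × {32, 33} = {(p28,32), (p28,33), (p29,32), (p29,33)}
  {p28, p29} × {31, 32, 33} = {(p28,31), (p28,32), (p28,33), (p29,31), (p29,32), (p29,33)}
  {p28, p29, p30} × {31, 33} = {(p28,31), (p28,33), (p29,31), (p29,33), (p30,31), (p30,33)}
  {p28, p29, p30} × {32, 33} = {(p28,32), (p28,33), (p29,32), (p29,33), (p30,32), (p30,33)}
  {p28, p29, p30} × {31, 32, 33} = {(p28,31), (p28,32), (p28,33), (p29,31), (p29,32), (p29,33), (p30,31), (p30,32), (p30,33)}
These 16 distinct sets form the basis B.
Close under arbitrary unions to get τ_{X×Y}; counting gives |τ_{X×Y}| = 40.


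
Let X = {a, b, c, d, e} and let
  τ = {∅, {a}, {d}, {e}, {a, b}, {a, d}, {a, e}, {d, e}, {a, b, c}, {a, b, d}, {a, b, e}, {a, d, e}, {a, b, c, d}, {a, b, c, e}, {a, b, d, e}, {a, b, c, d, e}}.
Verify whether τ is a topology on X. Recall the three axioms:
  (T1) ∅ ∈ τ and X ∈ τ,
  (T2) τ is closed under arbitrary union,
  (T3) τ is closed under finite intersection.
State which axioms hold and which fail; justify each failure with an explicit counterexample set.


τ IS a topology on X.

Axiom (T1): ∅ ∈ τ? Yes; X ∈ τ? Yes.
Axiom (T2/T3): check pairwise unions and intersections of members of τ.
All pairwise intersections and unions checked — each lies in τ. Therefore τ satisfies (T1), (T2), (T3): it IS a topology on X.


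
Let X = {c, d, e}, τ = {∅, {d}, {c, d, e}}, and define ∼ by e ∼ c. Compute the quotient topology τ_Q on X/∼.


X/∼ = {[c=e], [d]}; |τ_Q| = 3.

Equivalence classes: [c=e], [d].
Quotient map π: X → X/∼ sends c ↦ [c=e], d ↦ [d], e ↦ [c=e].
For each subset V ⊆ X/∼, compute π^{-1}(V) ⊆ X and check whether π^{-1}(V) ∈ τ. V is open in τ_Q iff π^{-1}(V) ∈ τ.
  V = {}: π^{-1}(V) = ∅ ∈ τ ✓.
  V = {[c=e]}: π^{-1}(V) = {c, e} ∉ τ ✗.
  V = {[d]}: π^{-1}(V) = {d} ∈ τ ✓.
  V = {[c=e], [d]}: π^{-1}(V) = {c, d, e} ∈ τ ✓.
Open sets in the quotient: τ_Q = {{}, {[d]}, {[c=e], [d]}} (3 elements).


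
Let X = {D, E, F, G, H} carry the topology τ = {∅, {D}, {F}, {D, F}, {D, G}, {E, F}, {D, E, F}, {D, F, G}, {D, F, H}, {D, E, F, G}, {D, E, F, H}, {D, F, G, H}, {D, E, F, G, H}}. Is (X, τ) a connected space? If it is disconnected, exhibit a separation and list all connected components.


(X, τ) is connected.

Find clopen sets (U ∈ τ with X ∖ U ∈ τ):
  U = ∅, X ∖ U = {D, E, F, G, H} — both open, so U is clopen.
  U = {D, E, F, G, H}, X ∖ U = ∅ — both open, so U is clopen.
Only trivial clopens (∅ and X) exist, so (X, τ) is connected.
Compute connected components by grouping points that agree on all clopens:
  component: {D, E, F, G, H}


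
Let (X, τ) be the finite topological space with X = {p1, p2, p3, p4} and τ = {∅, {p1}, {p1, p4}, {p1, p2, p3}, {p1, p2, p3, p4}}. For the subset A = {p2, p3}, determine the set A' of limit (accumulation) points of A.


A' = {p2, p3}

For each x ∈ X, list the open sets U ∈ τ with x ∈ U, then check whether U ∩ (A ∖ {x}) ≠ ∅ for every such U.
  x = p1: open {p1} ∋ x has {p1} ∩ (A ∖ {p1}) = ∅, so x is NOT a limit point.
  x = p2: opens ∋ x are {p1, p2, p3}, {p1, p2, p3, p4}; each meets A ∖ {p2}, so x IS a limit point.
  x = p3: opens ∋ x are {p1, p2, p3}, {p1, p2, p3, p4}; each meets A ∖ {p3}, so x IS a limit point.
  x = p4: open {p1, p4} ∋ x has {p1, p4} ∩ (A ∖ {p4}) = ∅, so x is NOT a limit point.
Collecting: A' = {p2, p3}.


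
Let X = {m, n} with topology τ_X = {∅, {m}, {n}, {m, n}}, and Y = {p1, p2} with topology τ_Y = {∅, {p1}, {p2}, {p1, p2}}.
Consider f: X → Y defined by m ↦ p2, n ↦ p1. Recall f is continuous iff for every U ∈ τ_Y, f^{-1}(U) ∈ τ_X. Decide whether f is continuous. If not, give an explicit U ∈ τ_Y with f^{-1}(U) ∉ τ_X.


f IS continuous.

Compute f^{-1}(U) for each U ∈ τ_Y:
  U = ∅: f^{-1}(U) = ∅ ∈ τ_X ✓.
  U = {p1}: f^{-1}(U) = {n} ∈ τ_X ✓.
  U = {p2}: f^{-1}(U) = {m} ∈ τ_X ✓.
  U = {p1, p2}: f^{-1}(U) = {m, n} ∈ τ_X ✓.
Every preimage lies in τ_X, so f IS continuous.


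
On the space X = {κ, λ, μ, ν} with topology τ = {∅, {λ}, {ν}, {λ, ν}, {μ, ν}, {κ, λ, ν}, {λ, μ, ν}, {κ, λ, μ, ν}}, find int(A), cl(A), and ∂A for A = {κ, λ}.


int(A) = {λ}, cl(A) = {κ, λ}, ∂A = {κ}.

Closed sets in (X, τ) are complements of opens:
  closed(X, τ) = {∅, {κ}, {μ}, {κ, λ}, {κ, μ}, {κ, λ, μ}, {κ, μ, ν}, {κ, λ, μ, ν}}.
int(A) = ⋃ {U ∈ τ : U ⊆ A}. Opens contained in A: ∅, {λ}.
Taking the union of these: int(A) = {λ}.
cl(A) = ⋂ {C closed : A ⊆ C}. Closed sets containing A: {κ, λ}, {κ, λ, μ}, {κ, λ, μ, ν}.
Intersecting these: cl(A) = {κ, λ}.
∂A = cl(A) ∖ int(A) = {κ, λ} ∖ {λ} = {κ}.


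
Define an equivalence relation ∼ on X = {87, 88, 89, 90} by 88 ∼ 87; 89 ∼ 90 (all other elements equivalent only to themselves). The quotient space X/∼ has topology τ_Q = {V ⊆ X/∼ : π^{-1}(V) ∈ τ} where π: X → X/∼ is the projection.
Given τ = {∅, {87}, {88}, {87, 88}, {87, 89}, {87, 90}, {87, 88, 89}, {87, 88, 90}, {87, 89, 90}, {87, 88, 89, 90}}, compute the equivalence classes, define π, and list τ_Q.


X/∼ = {[87=88], [89=90]}; |τ_Q| = 3.

Equivalence classes: [87=88], [89=90].
Quotient map π: X → X/∼ sends 87 ↦ [87=88], 88 ↦ [87=88], 89 ↦ [89=90], 90 ↦ [89=90].
For each subset V ⊆ X/∼, compute π^{-1}(V) ⊆ X and check whether π^{-1}(V) ∈ τ. V is open in τ_Q iff π^{-1}(V) ∈ τ.
  V = {}: π^{-1}(V) = ∅ ∈ τ ✓.
  V = {[87=88]}: π^{-1}(V) = {87, 88} ∈ τ ✓.
  V = {[89=90]}: π^{-1}(V) = {89, 90} ∉ τ ✗.
  V = {[87=88], [89=90]}: π^{-1}(V) = {87, 88, 89, 90} ∈ τ ✓.
Open sets in the quotient: τ_Q = {{}, {[87=88]}, {[87=88], [89=90]}} (3 elements).


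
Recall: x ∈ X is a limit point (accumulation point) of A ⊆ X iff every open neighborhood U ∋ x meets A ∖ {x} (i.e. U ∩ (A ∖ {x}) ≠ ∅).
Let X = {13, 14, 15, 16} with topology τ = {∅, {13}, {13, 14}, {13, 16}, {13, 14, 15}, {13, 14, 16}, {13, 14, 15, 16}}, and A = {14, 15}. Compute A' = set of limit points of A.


A' = {15}

For each x ∈ X, list the open sets U ∈ τ with x ∈ U, then check whether U ∩ (A ∖ {x}) ≠ ∅ for every such U.
  x = 13: open {13} ∋ x has {13} ∩ (A ∖ {13}) = ∅, so x is NOT a limit point.
  x = 14: open {13, 14} ∋ x has {13, 14} ∩ (A ∖ {14}) = ∅, so x is NOT a limit point.
  x = 15: opens ∋ x are {13, 14, 15}, {13, 14, 15, 16}; each meets A ∖ {15}, so x IS a limit point.
  x = 16: open {13, 16} ∋ x has {13, 16} ∩ (A ∖ {16}) = ∅, so x is NOT a limit point.
Collecting: A' = {15}.


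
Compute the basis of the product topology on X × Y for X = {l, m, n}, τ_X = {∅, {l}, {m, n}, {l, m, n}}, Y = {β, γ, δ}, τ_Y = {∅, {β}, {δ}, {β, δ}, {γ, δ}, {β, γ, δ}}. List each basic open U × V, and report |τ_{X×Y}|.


Basis B = {∅ × ∅, {l} × {β}, {l} × {δ}, {l} × {β, δ}, {l} × {γ, δ}, {m, n} × {β}, {m, n} × {δ}, {l} × {β, γ, δ}, {l, m, n} × {β}, {l, m, n} × {δ}, {m, n} × {β, δ}, {m, n} × {γ, δ}, {l, m, n} × {β, δ}, {l, m, n} × {γ, δ}, {m, n} × {β, γ, δ}, {l, m, n} × {β, γ, δ}}; |τ_{X×Y}| = 36.

Enumerate products U × V with U ∈ τ_X, V ∈ τ_Y (deduplicated):
  ∅ × ∅ = {} (∅)
  {l} × {β} = {(l,β)}
  {l} × {δ} = {(l,δ)}
  {l} × {β, δ} = {(l,β), (l,δ)}
  {l} × {γ, δ} = {(l,γ), (l,δ)}
  {m, n} × {β} = {(m,β), (n,β)}
  {m, n} × {δ} = {(m,δ), (n,δ)}
  {l} × {β, γ, δ} = {(l,β), (l,γ), (l,δ)}
  {l, m, n} × {β} = {(l,β), (m,β), (n,β)}
  {l, m, n} × {δ} = {(l,δ), (m,δ), (n,δ)}
  {m, n} × {β, δ} = {(m,β), (m,δ), (n,β), (n,δ)}
  {m, n} × {γ, δ} = {(m,γ), (m,δ), (n,γ), (n,δ)}
  {l, m, n} × {β, δ} = {(l,β), (l,δ), (m,β), (m,δ), (n,β), (n,δ)}
  {l, m, n} × {γ, δ} = {(l,γ), (l,δ), (m,γ), (m,δ), (n,γ), (n,δ)}
  {m, n} × {β, γ, δ} = {(m,β), (m,γ), (m,δ), (n,β), (n,γ), (n,δ)}
  {l, m, n} × {β, γ, δ} = {(l,β), (l,γ), (l,δ), (m,β), (m,γ), (m,δ), (n,β), (n,γ), (n,δ)}
These 16 distinct sets form the basis B.
Close under arbitrary unions to get τ_{X×Y}; counting gives |τ_{X×Y}| = 36.


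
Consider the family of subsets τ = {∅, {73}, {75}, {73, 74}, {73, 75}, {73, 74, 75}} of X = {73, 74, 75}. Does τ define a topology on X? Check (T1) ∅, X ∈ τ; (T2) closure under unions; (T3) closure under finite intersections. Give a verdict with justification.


τ IS a topology on X.

Axiom (T1): ∅ ∈ τ? Yes; X ∈ τ? Yes.
Axiom (T2/T3): check pairwise unions and intersections of members of τ.
All pairwise intersections and unions checked — each lies in τ. Therefore τ satisfies (T1), (T2), (T3): it IS a topology on X.


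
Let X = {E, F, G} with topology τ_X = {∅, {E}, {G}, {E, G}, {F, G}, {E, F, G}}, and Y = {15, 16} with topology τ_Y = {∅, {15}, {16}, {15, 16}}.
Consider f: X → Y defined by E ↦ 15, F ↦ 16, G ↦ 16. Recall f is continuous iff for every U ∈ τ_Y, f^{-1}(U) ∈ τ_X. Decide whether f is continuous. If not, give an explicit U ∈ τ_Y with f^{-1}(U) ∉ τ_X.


f IS continuous.

Compute f^{-1}(U) for each U ∈ τ_Y:
  U = ∅: f^{-1}(U) = ∅ ∈ τ_X ✓.
  U = {15}: f^{-1}(U) = {E} ∈ τ_X ✓.
  U = {16}: f^{-1}(U) = {F, G} ∈ τ_X ✓.
  U = {15, 16}: f^{-1}(U) = {E, F, G} ∈ τ_X ✓.
Every preimage lies in τ_X, so f IS continuous.


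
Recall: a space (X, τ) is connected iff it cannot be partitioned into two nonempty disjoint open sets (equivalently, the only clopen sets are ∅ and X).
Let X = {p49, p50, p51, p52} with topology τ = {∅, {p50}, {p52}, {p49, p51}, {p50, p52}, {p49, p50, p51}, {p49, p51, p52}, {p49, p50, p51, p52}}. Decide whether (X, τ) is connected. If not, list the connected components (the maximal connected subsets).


(X, τ) is disconnected; components = [{p50}, {p52}, {p49, p51}].

Find clopen sets (U ∈ τ with X ∖ U ∈ τ):
  U = ∅, X ∖ U = {p49, p50, p51, p52} — both open, so U is clopen.
  U = {p50}, X ∖ U = {p49, p51, p52} — both open, so U is clopen.
  U = {p52}, X ∖ U = {p49, p50, p51} — both open, so U is clopen.
  U = {p49, p51}, X ∖ U = {p50, p52} — both open, so U is clopen.
  U = {p50, p52}, X ∖ U = {p49, p51} — both open, so U is clopen.
  U = {p49, p50, p51}, X ∖ U = {p52} — both open, so U is clopen.
  U = {p49, p51, p52}, X ∖ U = {p50} — both open, so U is clopen.
  U = {p49, p50, p51, p52}, X ∖ U = ∅ — both open, so U is clopen.
Nontrivial clopen(s) exist: e.g. {p52}. So (X, τ) is disconnected.
Compute connected components by grouping points that agree on all clopens:
  component: {p50}
  component: {p52}
  component: {p49, p51}


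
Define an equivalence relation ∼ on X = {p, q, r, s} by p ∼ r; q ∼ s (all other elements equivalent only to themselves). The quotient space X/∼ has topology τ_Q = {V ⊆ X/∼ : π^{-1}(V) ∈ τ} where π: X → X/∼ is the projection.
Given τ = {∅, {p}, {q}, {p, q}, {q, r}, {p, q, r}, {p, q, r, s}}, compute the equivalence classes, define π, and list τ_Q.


X/∼ = {[p=r], [q=s]}; |τ_Q| = 2.

Equivalence classes: [p=r], [q=s].
Quotient map π: X → X/∼ sends p ↦ [p=r], q ↦ [q=s], r ↦ [p=r], s ↦ [q=s].
For each subset V ⊆ X/∼, compute π^{-1}(V) ⊆ X and check whether π^{-1}(V) ∈ τ. V is open in τ_Q iff π^{-1}(V) ∈ τ.
  V = {}: π^{-1}(V) = ∅ ∈ τ ✓.
  V = {[p=r]}: π^{-1}(V) = {p, r} ∉ τ ✗.
  V = {[q=s]}: π^{-1}(V) = {q, s} ∉ τ ✗.
  V = {[p=r], [q=s]}: π^{-1}(V) = {p, q, r, s} ∈ τ ✓.
Open sets in the quotient: τ_Q = {{}, {[p=r], [q=s]}} (2 elements).


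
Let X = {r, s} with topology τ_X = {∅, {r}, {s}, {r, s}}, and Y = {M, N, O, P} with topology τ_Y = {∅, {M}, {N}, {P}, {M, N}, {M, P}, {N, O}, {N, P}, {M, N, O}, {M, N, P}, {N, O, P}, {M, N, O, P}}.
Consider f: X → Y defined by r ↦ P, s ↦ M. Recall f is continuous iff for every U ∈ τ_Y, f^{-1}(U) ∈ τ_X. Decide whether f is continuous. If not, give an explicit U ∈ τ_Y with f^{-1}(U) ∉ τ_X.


f IS continuous.

Compute f^{-1}(U) for each U ∈ τ_Y:
  U = ∅: f^{-1}(U) = ∅ ∈ τ_X ✓.
  U = {M}: f^{-1}(U) = {s} ∈ τ_X ✓.
  U = {N}: f^{-1}(U) = ∅ ∈ τ_X ✓.
  U = {P}: f^{-1}(U) = {r} ∈ τ_X ✓.
  U = {M, N}: f^{-1}(U) = {s} ∈ τ_X ✓.
  U = {M, P}: f^{-1}(U) = {r, s} ∈ τ_X ✓.
  U = {N, O}: f^{-1}(U) = ∅ ∈ τ_X ✓.
  U = {N, P}: f^{-1}(U) = {r} ∈ τ_X ✓.
  U = {M, N, O}: f^{-1}(U) = {s} ∈ τ_X ✓.
  U = {M, N, P}: f^{-1}(U) = {r, s} ∈ τ_X ✓.
  U = {N, O, P}: f^{-1}(U) = {r} ∈ τ_X ✓.
  U = {M, N, O, P}: f^{-1}(U) = {r, s} ∈ τ_X ✓.
Every preimage lies in τ_X, so f IS continuous.


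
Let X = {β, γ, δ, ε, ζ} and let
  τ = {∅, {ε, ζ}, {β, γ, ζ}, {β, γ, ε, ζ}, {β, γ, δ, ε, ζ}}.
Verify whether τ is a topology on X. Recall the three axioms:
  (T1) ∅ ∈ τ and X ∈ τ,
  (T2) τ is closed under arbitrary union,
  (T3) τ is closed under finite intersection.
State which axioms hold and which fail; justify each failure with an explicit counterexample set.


τ is NOT a topology on X.

Axiom (T1): ∅ ∈ τ? Yes; X ∈ τ? Yes.
Axiom (T2/T3): check pairwise unions and intersections of members of τ.
Counterexample for (T3): {ε, ζ} ∩ {β, γ, ζ} = {ζ} ∉ τ. Therefore τ is NOT a topology.


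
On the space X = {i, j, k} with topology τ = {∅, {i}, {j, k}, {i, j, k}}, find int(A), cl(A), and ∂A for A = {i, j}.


int(A) = {i}, cl(A) = {i, j, k}, ∂A = {j, k}.

Closed sets in (X, τ) are complements of opens:
  closed(X, τ) = {∅, {i}, {j, k}, {i, j, k}}.
int(A) = ⋃ {U ∈ τ : U ⊆ A}. Opens contained in A: ∅, {i}.
Taking the union of these: int(A) = {i}.
cl(A) = ⋂ {C closed : A ⊆ C}. Closed sets containing A: {i, j, k}.
Intersecting these: cl(A) = {i, j, k}.
∂A = cl(A) ∖ int(A) = {i, j, k} ∖ {i} = {j, k}.


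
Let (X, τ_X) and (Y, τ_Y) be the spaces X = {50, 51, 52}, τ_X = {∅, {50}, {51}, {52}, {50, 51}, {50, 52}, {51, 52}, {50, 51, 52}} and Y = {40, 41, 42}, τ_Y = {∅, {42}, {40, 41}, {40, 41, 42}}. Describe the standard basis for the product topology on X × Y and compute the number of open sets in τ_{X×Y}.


Basis B = {∅ × ∅, {50} × {42}, {51} × {42}, {52} × {42}, {50} × {40, 41}, {50, 51} × {42}, {50, 52} × {42}, {51} × {40, 41}, {51, 52} × {42}, {52} × {40, 41}, {50} × {40, 41, 42}, {50, 51, 52} × {42}, {51} × {40, 41, 42}, {52} × {40, 41, 42}, {50, 51} × {40, 41}, {50, 52} × {40, 41}, {51, 52} × {40, 41}, {50, 51} × {40, 41, 42}, {50, 52} × {40, 41, 42}, {50, 51, 52} × {40, 41}, {51, 52} × {40, 41, 42}, {50, 51, 52} × {40, 41, 42}}; |τ_{X×Y}| = 64.

Enumerate products U × V with U ∈ τ_X, V ∈ τ_Y (deduplicated):
  ∅ × ∅ = {} (∅)
  {50} × {42} = {(50,42)}
  {51} × {42} = {(51,42)}
  {52} × {42} = {(52,42)}
  {50} × {40, 41} = {(50,40), (50,41)}
  {50, 51} × {42} = {(50,42), (51,42)}
  {50, 52} × {42} = {(50,42), (52,42)}
  {51} × {40, 41} = {(51,40), (51,41)}
  {51, 52} × {42} = {(51,42), (52,42)}
  {52} × {40, 41} = {(52,40), (52,41)}
  {50} × {40, 41, 42} = {(50,40), (50,41), (50,42)}
  {50, 51, 52} × {42} = {(50,42), (51,42), (52,42)}
  {51} × {40, 41, 42} = {(51,40), (51,41), (51,42)}
  {52} × {40, 41, 42} = {(52,40), (52,41), (52,42)}
  {50, 51} × {40, 41} = {(50,40), (50,41), (51,40), (51,41)}
  {50, 52} × {40, 41} = {(50,40), (50,41), (52,40), (52,41)}
  {51, 52} × {40, 41} = {(51,40), (51,41), (52,40), (52,41)}
  {50, 51} × {40, 41, 42} = {(50,40), (50,41), (50,42), (51,40), (51,41), (51,42)}
  {50, 52} × {40, 41, 42} = {(50,40), (50,41), (50,42), (52,40), (52,41), (52,42)}
  {50, 51, 52} × {40, 41} = {(50,40), (50,41), (51,40), (51,41), (52,40), (52,41)}
  {51, 52} × {40, 41, 42} = {(51,40), (51,41), (51,42), (52,40), (52,41), (52,42)}
  {50, 51, 52} × {40, 41, 42} = {(50,40), (50,41), (50,42), (51,40), (51,41), (51,42), (52,40), (52,41), (52,42)}
These 22 distinct sets form the basis B.
Close under arbitrary unions to get τ_{X×Y}; counting gives |τ_{X×Y}| = 64.


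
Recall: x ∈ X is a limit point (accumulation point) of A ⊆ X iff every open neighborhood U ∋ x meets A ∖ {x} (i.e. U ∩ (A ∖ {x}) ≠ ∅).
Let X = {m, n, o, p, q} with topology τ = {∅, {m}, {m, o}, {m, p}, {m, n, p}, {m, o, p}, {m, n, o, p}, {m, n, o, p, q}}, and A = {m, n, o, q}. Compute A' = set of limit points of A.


A' = {n, o, p, q}

For each x ∈ X, list the open sets U ∈ τ with x ∈ U, then check whether U ∩ (A ∖ {x}) ≠ ∅ for every such U.
  x = m: open {m} ∋ x has {m} ∩ (A ∖ {m}) = ∅, so x is NOT a limit point.
  x = n: opens ∋ x are {m, n, p}, {m, n, o, p}, {m, n, o, p, q}; each meets A ∖ {n}, so x IS a limit point.
  x = o: opens ∋ x are {m, o}, {m, o, p}, {m, n, o, p}, {m, n, o, p, q}; each meets A ∖ {o}, so x IS a limit point.
  x = p: opens ∋ x are {m, p}, {m, n, p}, {m, o, p}, {m, n, o, p}, {m, n, o, p, q}; each meets A ∖ {p}, so x IS a limit point.
  x = q: opens ∋ x are {m, n, o, p, q}; each meets A ∖ {q}, so x IS a limit point.
Collecting: A' = {n, o, p, q}.


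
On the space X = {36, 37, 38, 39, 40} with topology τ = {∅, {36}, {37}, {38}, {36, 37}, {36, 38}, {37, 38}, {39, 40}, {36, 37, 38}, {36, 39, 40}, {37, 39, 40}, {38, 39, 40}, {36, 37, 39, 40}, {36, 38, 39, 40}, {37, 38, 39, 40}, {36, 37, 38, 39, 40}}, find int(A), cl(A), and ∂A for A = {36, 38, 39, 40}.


int(A) = {36, 38, 39, 40}, cl(A) = {36, 38, 39, 40}, ∂A = ∅.

Closed sets in (X, τ) are complements of opens:
  closed(X, τ) = {∅, {36}, {37}, {38}, {36, 37}, {36, 38}, {37, 38}, {39, 40}, {36, 37, 38}, {36, 39, 40}, {37, 39, 40}, {38, 39, 40}, {36, 37, 39, 40}, {36, 38, 39, 40}, {37, 38, 39, 40}, {36, 37, 38, 39, 40}}.
int(A) = ⋃ {U ∈ τ : U ⊆ A}. Opens contained in A: ∅, {36}, {38}, {36, 38}, {39, 40}, {36, 39, 40}, {38, 39, 40}, {36, 38, 39, 40}.
Taking the union of these: int(A) = {36, 38, 39, 40}.
cl(A) = ⋂ {C closed : A ⊆ C}. Closed sets containing A: {36, 38, 39, 40}, {36, 37, 38, 39, 40}.
Intersecting these: cl(A) = {36, 38, 39, 40}.
∂A = cl(A) ∖ int(A) = {36, 38, 39, 40} ∖ {36, 38, 39, 40} = ∅.


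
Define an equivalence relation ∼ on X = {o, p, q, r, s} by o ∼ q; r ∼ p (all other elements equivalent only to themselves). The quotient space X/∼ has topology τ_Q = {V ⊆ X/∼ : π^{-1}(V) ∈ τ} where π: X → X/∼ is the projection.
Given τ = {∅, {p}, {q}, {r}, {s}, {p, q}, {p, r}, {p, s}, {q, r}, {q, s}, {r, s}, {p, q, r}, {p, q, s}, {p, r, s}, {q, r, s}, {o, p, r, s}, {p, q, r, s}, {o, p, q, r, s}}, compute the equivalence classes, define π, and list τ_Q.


X/∼ = {[o=q], [p=r], [s]}; |τ_Q| = 5.

Equivalence classes: [o=q], [p=r], [s].
Quotient map π: X → X/∼ sends o ↦ [o=q], p ↦ [p=r], q ↦ [o=q], r ↦ [p=r], s ↦ [s].
For each subset V ⊆ X/∼, compute π^{-1}(V) ⊆ X and check whether π^{-1}(V) ∈ τ. V is open in τ_Q iff π^{-1}(V) ∈ τ.
  V = {}: π^{-1}(V) = ∅ ∈ τ ✓.
  V = {[o=q]}: π^{-1}(V) = {o, q} ∉ τ ✗.
  V = {[p=r]}: π^{-1}(V) = {p, r} ∈ τ ✓.
  V = {[o=q], [p=r]}: π^{-1}(V) = {o, p, q, r} ∉ τ ✗.
  V = {[s]}: π^{-1}(V) = {s} ∈ τ ✓.
  V = {[o=q], [s]}: π^{-1}(V) = {o, q, s} ∉ τ ✗.
  V = {[p=r], [s]}: π^{-1}(V) = {p, r, s} ∈ τ ✓.
  V = {[o=q], [p=r], [s]}: π^{-1}(V) = {o, p, q, r, s} ∈ τ ✓.
Open sets in the quotient: τ_Q = {{}, {[p=r]}, {[s]}, {[p=r], [s]}, {[o=q], [p=r], [s]}} (5 elements).


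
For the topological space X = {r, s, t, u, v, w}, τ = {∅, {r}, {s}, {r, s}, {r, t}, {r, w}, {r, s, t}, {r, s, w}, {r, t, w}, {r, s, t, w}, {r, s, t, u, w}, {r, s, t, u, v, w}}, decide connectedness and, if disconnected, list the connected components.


(X, τ) is connected.

Find clopen sets (U ∈ τ with X ∖ U ∈ τ):
  U = ∅, X ∖ U = {r, s, t, u, v, w} — both open, so U is clopen.
  U = {r, s, t, u, v, w}, X ∖ U = ∅ — both open, so U is clopen.
Only trivial clopens (∅ and X) exist, so (X, τ) is connected.
Compute connected components by grouping points that agree on all clopens:
  component: {r, s, t, u, v, w}


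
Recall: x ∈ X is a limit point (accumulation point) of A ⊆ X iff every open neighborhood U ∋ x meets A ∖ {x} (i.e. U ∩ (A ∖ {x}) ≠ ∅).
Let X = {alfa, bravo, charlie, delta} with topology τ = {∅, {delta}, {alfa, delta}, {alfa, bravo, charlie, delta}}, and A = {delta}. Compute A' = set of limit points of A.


A' = {alfa, bravo, charlie}

For each x ∈ X, list the open sets U ∈ τ with x ∈ U, then check whether U ∩ (A ∖ {x}) ≠ ∅ for every such U.
  x = alfa: opens ∋ x are {alfa, delta}, {alfa, bravo, charlie, delta}; each meets A ∖ {alfa}, so x IS a limit point.
  x = bravo: opens ∋ x are {alfa, bravo, charlie, delta}; each meets A ∖ {bravo}, so x IS a limit point.
  x = charlie: opens ∋ x are {alfa, bravo, charlie, delta}; each meets A ∖ {charlie}, so x IS a limit point.
  x = delta: open {delta} ∋ x has {delta} ∩ (A ∖ {delta}) = ∅, so x is NOT a limit point.
Collecting: A' = {alfa, bravo, charlie}.


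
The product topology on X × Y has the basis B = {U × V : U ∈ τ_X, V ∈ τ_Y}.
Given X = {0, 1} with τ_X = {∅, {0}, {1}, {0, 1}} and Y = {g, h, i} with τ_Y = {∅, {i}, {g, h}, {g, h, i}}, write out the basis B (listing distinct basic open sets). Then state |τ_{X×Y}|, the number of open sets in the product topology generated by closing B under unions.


Basis B = {∅ × ∅, {0} × {i}, {1} × {i}, {0} × {g, h}, {0, 1} × {i}, {1} × {g, h}, {0} × {g, h, i}, {1} × {g, h, i}, {0, 1} × {g, h}, {0, 1} × {g, h, i}}; |τ_{X×Y}| = 16.

Enumerate products U × V with U ∈ τ_X, V ∈ τ_Y (deduplicated):
  ∅ × ∅ = {} (∅)
  {0} × {i} = {(0,i)}
  {1} × {i} = {(1,i)}
  {0} × {g, h} = {(0,g), (0,h)}
  {0, 1} × {i} = {(0,i), (1,i)}
  {1} × {g, h} = {(1,g), (1,h)}
  {0} × {g, h, i} = {(0,g), (0,h), (0,i)}
  {1} × {g, h, i} = {(1,g), (1,h), (1,i)}
  {0, 1} × {g, h} = {(0,g), (0,h), (1,g), (1,h)}
  {0, 1} × {g, h, i} = {(0,g), (0,h), (0,i), (1,g), (1,h), (1,i)}
These 10 distinct sets form the basis B.
Close under arbitrary unions to get τ_{X×Y}; counting gives |τ_{X×Y}| = 16.


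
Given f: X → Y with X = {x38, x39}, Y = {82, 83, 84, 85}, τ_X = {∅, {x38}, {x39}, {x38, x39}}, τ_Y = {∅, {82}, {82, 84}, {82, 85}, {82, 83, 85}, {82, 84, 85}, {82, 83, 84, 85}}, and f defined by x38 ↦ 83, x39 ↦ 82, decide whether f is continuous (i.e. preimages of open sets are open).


f IS continuous.

Compute f^{-1}(U) for each U ∈ τ_Y:
  U = ∅: f^{-1}(U) = ∅ ∈ τ_X ✓.
  U = {82}: f^{-1}(U) = {x39} ∈ τ_X ✓.
  U = {82, 84}: f^{-1}(U) = {x39} ∈ τ_X ✓.
  U = {82, 85}: f^{-1}(U) = {x39} ∈ τ_X ✓.
  U = {82, 83, 85}: f^{-1}(U) = {x38, x39} ∈ τ_X ✓.
  U = {82, 84, 85}: f^{-1}(U) = {x39} ∈ τ_X ✓.
  U = {82, 83, 84, 85}: f^{-1}(U) = {x38, x39} ∈ τ_X ✓.
Every preimage lies in τ_X, so f IS continuous.


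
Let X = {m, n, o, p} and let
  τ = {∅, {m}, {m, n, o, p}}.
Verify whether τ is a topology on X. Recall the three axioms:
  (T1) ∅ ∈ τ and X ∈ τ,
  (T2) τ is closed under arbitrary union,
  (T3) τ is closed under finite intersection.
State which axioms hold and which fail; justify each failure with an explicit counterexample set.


τ IS a topology on X.

Axiom (T1): ∅ ∈ τ? Yes; X ∈ τ? Yes.
Axiom (T2/T3): check pairwise unions and intersections of members of τ.
All pairwise intersections and unions checked — each lies in τ. Therefore τ satisfies (T1), (T2), (T3): it IS a topology on X.


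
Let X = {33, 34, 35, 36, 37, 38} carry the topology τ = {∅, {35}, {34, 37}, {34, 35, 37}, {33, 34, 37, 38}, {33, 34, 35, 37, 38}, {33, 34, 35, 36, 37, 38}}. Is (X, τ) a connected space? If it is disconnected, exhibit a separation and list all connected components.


(X, τ) is connected.

Find clopen sets (U ∈ τ with X ∖ U ∈ τ):
  U = ∅, X ∖ U = {33, 34, 35, 36, 37, 38} — both open, so U is clopen.
  U = {33, 34, 35, 36, 37, 38}, X ∖ U = ∅ — both open, so U is clopen.
Only trivial clopens (∅ and X) exist, so (X, τ) is connected.
Compute connected components by grouping points that agree on all clopens:
  component: {33, 34, 35, 36, 37, 38}


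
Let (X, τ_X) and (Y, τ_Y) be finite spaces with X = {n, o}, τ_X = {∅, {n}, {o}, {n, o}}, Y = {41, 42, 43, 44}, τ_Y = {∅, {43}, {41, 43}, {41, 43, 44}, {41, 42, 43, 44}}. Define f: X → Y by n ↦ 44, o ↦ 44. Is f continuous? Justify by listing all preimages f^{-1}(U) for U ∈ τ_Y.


f IS continuous.

Compute f^{-1}(U) for each U ∈ τ_Y:
  U = ∅: f^{-1}(U) = ∅ ∈ τ_X ✓.
  U = {43}: f^{-1}(U) = ∅ ∈ τ_X ✓.
  U = {41, 43}: f^{-1}(U) = ∅ ∈ τ_X ✓.
  U = {41, 43, 44}: f^{-1}(U) = {n, o} ∈ τ_X ✓.
  U = {41, 42, 43, 44}: f^{-1}(U) = {n, o} ∈ τ_X ✓.
Every preimage lies in τ_X, so f IS continuous.


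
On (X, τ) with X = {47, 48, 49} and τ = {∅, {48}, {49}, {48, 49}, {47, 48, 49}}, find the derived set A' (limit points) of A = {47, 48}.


A' = {47}

For each x ∈ X, list the open sets U ∈ τ with x ∈ U, then check whether U ∩ (A ∖ {x}) ≠ ∅ for every such U.
  x = 47: opens ∋ x are {47, 48, 49}; each meets A ∖ {47}, so x IS a limit point.
  x = 48: open {48} ∋ x has {48} ∩ (A ∖ {48}) = ∅, so x is NOT a limit point.
  x = 49: open {49} ∋ x has {49} ∩ (A ∖ {49}) = ∅, so x is NOT a limit point.
Collecting: A' = {47}.


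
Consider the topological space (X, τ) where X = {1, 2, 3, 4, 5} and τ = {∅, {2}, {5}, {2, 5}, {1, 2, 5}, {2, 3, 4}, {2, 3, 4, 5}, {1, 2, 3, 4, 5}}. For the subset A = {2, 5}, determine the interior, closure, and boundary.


int(A) = {2, 5}, cl(A) = {1, 2, 3, 4, 5}, ∂A = {1, 3, 4}.

Closed sets in (X, τ) are complements of opens:
  closed(X, τ) = {∅, {1}, {1, 5}, {3, 4}, {1, 3, 4}, {1, 2, 3, 4}, {1, 3, 4, 5}, {1, 2, 3, 4, 5}}.
int(A) = ⋃ {U ∈ τ : U ⊆ A}. Opens contained in A: ∅, {2}, {5}, {2, 5}.
Taking the union of these: int(A) = {2, 5}.
cl(A) = ⋂ {C closed : A ⊆ C}. Closed sets containing A: {1, 2, 3, 4, 5}.
Intersecting these: cl(A) = {1, 2, 3, 4, 5}.
∂A = cl(A) ∖ int(A) = {1, 2, 3, 4, 5} ∖ {2, 5} = {1, 3, 4}.


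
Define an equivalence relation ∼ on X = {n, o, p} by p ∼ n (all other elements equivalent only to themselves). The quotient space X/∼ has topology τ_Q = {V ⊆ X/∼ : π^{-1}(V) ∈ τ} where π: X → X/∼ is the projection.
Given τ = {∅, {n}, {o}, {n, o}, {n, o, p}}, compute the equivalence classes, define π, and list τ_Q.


X/∼ = {[n=p], [o]}; |τ_Q| = 3.

Equivalence classes: [n=p], [o].
Quotient map π: X → X/∼ sends n ↦ [n=p], o ↦ [o], p ↦ [n=p].
For each subset V ⊆ X/∼, compute π^{-1}(V) ⊆ X and check whether π^{-1}(V) ∈ τ. V is open in τ_Q iff π^{-1}(V) ∈ τ.
  V = {}: π^{-1}(V) = ∅ ∈ τ ✓.
  V = {[n=p]}: π^{-1}(V) = {n, p} ∉ τ ✗.
  V = {[o]}: π^{-1}(V) = {o} ∈ τ ✓.
  V = {[n=p], [o]}: π^{-1}(V) = {n, o, p} ∈ τ ✓.
Open sets in the quotient: τ_Q = {{}, {[o]}, {[n=p], [o]}} (3 elements).


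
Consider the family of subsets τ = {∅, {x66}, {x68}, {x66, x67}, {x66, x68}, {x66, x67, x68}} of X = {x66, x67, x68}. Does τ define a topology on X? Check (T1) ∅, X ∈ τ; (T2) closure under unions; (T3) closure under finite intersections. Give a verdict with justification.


τ IS a topology on X.

Axiom (T1): ∅ ∈ τ? Yes; X ∈ τ? Yes.
Axiom (T2/T3): check pairwise unions and intersections of members of τ.
All pairwise intersections and unions checked — each lies in τ. Therefore τ satisfies (T1), (T2), (T3): it IS a topology on X.


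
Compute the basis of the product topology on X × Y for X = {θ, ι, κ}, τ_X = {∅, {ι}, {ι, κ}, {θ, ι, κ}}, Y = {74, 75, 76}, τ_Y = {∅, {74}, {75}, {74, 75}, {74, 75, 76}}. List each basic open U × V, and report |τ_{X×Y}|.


Basis B = {∅ × ∅, {ι} × {74}, {ι} × {75}, {ι} × {74, 75}, {ι, κ} × {74}, {ι, κ} × {75}, {θ, ι, κ} × {74}, {θ, ι, κ} × {75}, {ι} × {74, 75, 76}, {ι, κ} × {74, 75}, {θ, ι, κ} × {74, 75}, {ι, κ} × {74, 75, 76}, {θ, ι, κ} × {74, 75, 76}}; |τ_{X×Y}| = 30.

Enumerate products U × V with U ∈ τ_X, V ∈ τ_Y (deduplicated):
  ∅ × ∅ = {} (∅)
  {ι} × {74} = {(ι,74)}
  {ι} × {75} = {(ι,75)}
  {ι} × {74, 75} = {(ι,74), (ι,75)}
  {ι, κ} × {74} = {(ι,74), (κ,74)}
  {ι, κ} × {75} = {(ι,75), (κ,75)}
  {θ, ι, κ} × {74} = {(θ,74), (ι,74), (κ,74)}
  {θ, ι, κ} × {75} = {(θ,75), (ι,75), (κ,75)}
  {ι} × {74, 75, 76} = {(ι,74), (ι,75), (ι,76)}
  {ι, κ} × {74, 75} = {(ι,74), (ι,75), (κ,74), (κ,75)}
  {θ, ι, κ} × {74, 75} = {(θ,74), (θ,75), (ι,74), (ι,75), (κ,74), (κ,75)}
  {ι, κ} × {74, 75, 76} = {(ι,74), (ι,75), (ι,76), (κ,74), (κ,75), (κ,76)}
  {θ, ι, κ} × {74, 75, 76} = {(θ,74), (θ,75), (θ,76), (ι,74), (ι,75), (ι,76), (κ,74), (κ,75), (κ,76)}
These 13 distinct sets form the basis B.
Close under arbitrary unions to get τ_{X×Y}; counting gives |τ_{X×Y}| = 30.


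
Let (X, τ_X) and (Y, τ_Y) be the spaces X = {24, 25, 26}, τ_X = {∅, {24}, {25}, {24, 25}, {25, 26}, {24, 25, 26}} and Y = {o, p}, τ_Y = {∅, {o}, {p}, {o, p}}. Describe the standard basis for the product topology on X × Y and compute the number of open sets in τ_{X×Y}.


Basis B = {∅ × ∅, {24} × {o}, {24} × {p}, {25} × {o}, {25} × {p}, {24} × {o, p}, {24, 25} × {o}, {24, 25} × {p}, {25} × {o, p}, {25, 26} × {o}, {25, 26} × {p}, {24, 25, 26} × {o}, {24, 25, 26} × {p}, {24, 25} × {o, p}, {25, 26} × {o, p}, {24, 25, 26} × {o, p}}; |τ_{X×Y}| = 36.

Enumerate products U × V with U ∈ τ_X, V ∈ τ_Y (deduplicated):
  ∅ × ∅ = {} (∅)
  {24} × {o} = {(24,o)}
  {24} × {p} = {(24,p)}
  {25} × {o} = {(25,o)}
  {25} × {p} = {(25,p)}
  {24} × {o, p} = {(24,o), (24,p)}
  {24, 25} × {o} = {(24,o), (25,o)}
  {24, 25} × {p} = {(24,p), (25,p)}
  {25} × {o, p} = {(25,o), (25,p)}
  {25, 26} × {o} = {(25,o), (26,o)}
  {25, 26} × {p} = {(25,p), (26,p)}
  {24, 25, 26} × {o} = {(24,o), (25,o), (26,o)}
  {24, 25, 26} × {p} = {(24,p), (25,p), (26,p)}
  {24, 25} × {o, p} = {(24,o), (24,p), (25,o), (25,p)}
  {25, 26} × {o, p} = {(25,o), (25,p), (26,o), (26,p)}
  {24, 25, 26} × {o, p} = {(24,o), (24,p), (25,o), (25,p), (26,o), (26,p)}
These 16 distinct sets form the basis B.
Close under arbitrary unions to get τ_{X×Y}; counting gives |τ_{X×Y}| = 36.


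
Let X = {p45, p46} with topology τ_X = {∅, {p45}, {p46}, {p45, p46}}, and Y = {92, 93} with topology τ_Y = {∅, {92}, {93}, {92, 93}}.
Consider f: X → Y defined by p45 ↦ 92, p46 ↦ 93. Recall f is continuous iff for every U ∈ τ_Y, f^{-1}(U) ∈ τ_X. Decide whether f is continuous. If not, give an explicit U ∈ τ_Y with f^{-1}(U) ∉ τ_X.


f IS continuous.

Compute f^{-1}(U) for each U ∈ τ_Y:
  U = ∅: f^{-1}(U) = ∅ ∈ τ_X ✓.
  U = {92}: f^{-1}(U) = {p45} ∈ τ_X ✓.
  U = {93}: f^{-1}(U) = {p46} ∈ τ_X ✓.
  U = {92, 93}: f^{-1}(U) = {p45, p46} ∈ τ_X ✓.
Every preimage lies in τ_X, so f IS continuous.


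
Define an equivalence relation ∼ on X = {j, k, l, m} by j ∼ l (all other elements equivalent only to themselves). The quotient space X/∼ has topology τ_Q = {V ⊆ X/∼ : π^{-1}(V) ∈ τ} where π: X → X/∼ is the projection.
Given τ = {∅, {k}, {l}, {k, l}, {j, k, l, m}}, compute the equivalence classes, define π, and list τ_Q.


X/∼ = {[j=l], [k], [m]}; |τ_Q| = 3.

Equivalence classes: [j=l], [k], [m].
Quotient map π: X → X/∼ sends j ↦ [j=l], k ↦ [k], l ↦ [j=l], m ↦ [m].
For each subset V ⊆ X/∼, compute π^{-1}(V) ⊆ X and check whether π^{-1}(V) ∈ τ. V is open in τ_Q iff π^{-1}(V) ∈ τ.
  V = {}: π^{-1}(V) = ∅ ∈ τ ✓.
  V = {[j=l]}: π^{-1}(V) = {j, l} ∉ τ ✗.
  V = {[k]}: π^{-1}(V) = {k} ∈ τ ✓.
  V = {[j=l], [k]}: π^{-1}(V) = {j, k, l} ∉ τ ✗.
  V = {[m]}: π^{-1}(V) = {m} ∉ τ ✗.
  V = {[j=l], [m]}: π^{-1}(V) = {j, l, m} ∉ τ ✗.
  V = {[k], [m]}: π^{-1}(V) = {k, m} ∉ τ ✗.
  V = {[j=l], [k], [m]}: π^{-1}(V) = {j, k, l, m} ∈ τ ✓.
Open sets in the quotient: τ_Q = {{}, {[k]}, {[j=l], [k], [m]}} (3 elements).


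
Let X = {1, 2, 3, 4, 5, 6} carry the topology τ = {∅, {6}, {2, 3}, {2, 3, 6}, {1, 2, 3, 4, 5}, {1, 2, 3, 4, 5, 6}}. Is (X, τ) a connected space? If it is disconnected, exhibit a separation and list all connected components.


(X, τ) is disconnected; components = [{6}, {1, 2, 3, 4, 5}].

Find clopen sets (U ∈ τ with X ∖ U ∈ τ):
  U = ∅, X ∖ U = {1, 2, 3, 4, 5, 6} — both open, so U is clopen.
  U = {6}, X ∖ U = {1, 2, 3, 4, 5} — both open, so U is clopen.
  U = {1, 2, 3, 4, 5}, X ∖ U = {6} — both open, so U is clopen.
  U = {1, 2, 3, 4, 5, 6}, X ∖ U = ∅ — both open, so U is clopen.
Nontrivial clopen(s) exist: e.g. {1, 2, 3, 4, 5}. So (X, τ) is disconnected.
Compute connected components by grouping points that agree on all clopens:
  component: {6}
  component: {1, 2, 3, 4, 5}


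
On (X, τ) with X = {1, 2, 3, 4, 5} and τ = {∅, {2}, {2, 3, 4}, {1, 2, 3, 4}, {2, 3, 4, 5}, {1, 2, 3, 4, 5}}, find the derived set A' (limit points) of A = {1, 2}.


A' = {1, 3, 4, 5}

For each x ∈ X, list the open sets U ∈ τ with x ∈ U, then check whether U ∩ (A ∖ {x}) ≠ ∅ for every such U.
  x = 1: opens ∋ x are {1, 2, 3, 4}, {1, 2, 3, 4, 5}; each meets A ∖ {1}, so x IS a limit point.
  x = 2: open {2} ∋ x has {2} ∩ (A ∖ {2}) = ∅, so x is NOT a limit point.
  x = 3: opens ∋ x are {2, 3, 4}, {1, 2, 3, 4}, {2, 3, 4, 5}, {1, 2, 3, 4, 5}; each meets A ∖ {3}, so x IS a limit point.
  x = 4: opens ∋ x are {2, 3, 4}, {1, 2, 3, 4}, {2, 3, 4, 5}, {1, 2, 3, 4, 5}; each meets A ∖ {4}, so x IS a limit point.
  x = 5: opens ∋ x are {2, 3, 4, 5}, {1, 2, 3, 4, 5}; each meets A ∖ {5}, so x IS a limit point.
Collecting: A' = {1, 3, 4, 5}.


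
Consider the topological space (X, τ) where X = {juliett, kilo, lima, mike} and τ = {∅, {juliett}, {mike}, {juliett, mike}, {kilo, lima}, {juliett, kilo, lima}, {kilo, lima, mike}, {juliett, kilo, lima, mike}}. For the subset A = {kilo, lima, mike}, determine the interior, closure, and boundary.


int(A) = {kilo, lima, mike}, cl(A) = {kilo, lima, mike}, ∂A = ∅.

Closed sets in (X, τ) are complements of opens:
  closed(X, τ) = {∅, {juliett}, {mike}, {juliett, mike}, {kilo, lima}, {juliett, kilo, lima}, {kilo, lima, mike}, {juliett, kilo, lima, mike}}.
int(A) = ⋃ {U ∈ τ : U ⊆ A}. Opens contained in A: ∅, {mike}, {kilo, lima}, {kilo, lima, mike}.
Taking the union of these: int(A) = {kilo, lima, mike}.
cl(A) = ⋂ {C closed : A ⊆ C}. Closed sets containing A: {kilo, lima, mike}, {juliett, kilo, lima, mike}.
Intersecting these: cl(A) = {kilo, lima, mike}.
∂A = cl(A) ∖ int(A) = {kilo, lima, mike} ∖ {kilo, lima, mike} = ∅.


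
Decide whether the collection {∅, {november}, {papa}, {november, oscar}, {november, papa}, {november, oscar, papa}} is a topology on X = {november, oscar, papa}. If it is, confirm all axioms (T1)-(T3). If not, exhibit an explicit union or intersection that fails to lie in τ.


τ IS a topology on X.

Axiom (T1): ∅ ∈ τ? Yes; X ∈ τ? Yes.
Axiom (T2/T3): check pairwise unions and intersections of members of τ.
All pairwise intersections and unions checked — each lies in τ. Therefore τ satisfies (T1), (T2), (T3): it IS a topology on X.


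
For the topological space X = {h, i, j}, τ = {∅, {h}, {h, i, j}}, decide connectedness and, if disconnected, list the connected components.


(X, τ) is connected.

Find clopen sets (U ∈ τ with X ∖ U ∈ τ):
  U = ∅, X ∖ U = {h, i, j} — both open, so U is clopen.
  U = {h, i, j}, X ∖ U = ∅ — both open, so U is clopen.
Only trivial clopens (∅ and X) exist, so (X, τ) is connected.
Compute connected components by grouping points that agree on all clopens:
  component: {h, i, j}


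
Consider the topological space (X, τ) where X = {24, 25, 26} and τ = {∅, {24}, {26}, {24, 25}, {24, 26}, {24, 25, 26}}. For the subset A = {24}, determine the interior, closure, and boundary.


int(A) = {24}, cl(A) = {24, 25}, ∂A = {25}.

Closed sets in (X, τ) are complements of opens:
  closed(X, τ) = {∅, {25}, {26}, {24, 25}, {25, 26}, {24, 25, 26}}.
int(A) = ⋃ {U ∈ τ : U ⊆ A}. Opens contained in A: ∅, {24}.
Taking the union of these: int(A) = {24}.
cl(A) = ⋂ {C closed : A ⊆ C}. Closed sets containing A: {24, 25}, {24, 25, 26}.
Intersecting these: cl(A) = {24, 25}.
∂A = cl(A) ∖ int(A) = {24, 25} ∖ {24} = {25}.


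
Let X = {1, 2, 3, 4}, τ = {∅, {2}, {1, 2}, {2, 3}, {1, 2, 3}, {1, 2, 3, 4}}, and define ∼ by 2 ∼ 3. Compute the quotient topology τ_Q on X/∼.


X/∼ = {[1], [2=3], [4]}; |τ_Q| = 4.

Equivalence classes: [1], [2=3], [4].
Quotient map π: X → X/∼ sends 1 ↦ [1], 2 ↦ [2=3], 3 ↦ [2=3], 4 ↦ [4].
For each subset V ⊆ X/∼, compute π^{-1}(V) ⊆ X and check whether π^{-1}(V) ∈ τ. V is open in τ_Q iff π^{-1}(V) ∈ τ.
  V = {}: π^{-1}(V) = ∅ ∈ τ ✓.
  V = {[1]}: π^{-1}(V) = {1} ∉ τ ✗.
  V = {[2=3]}: π^{-1}(V) = {2, 3} ∈ τ ✓.
  V = {[1], [2=3]}: π^{-1}(V) = {1, 2, 3} ∈ τ ✓.
  V = {[4]}: π^{-1}(V) = {4} ∉ τ ✗.
  V = {[1], [4]}: π^{-1}(V) = {1, 4} ∉ τ ✗.
  V = {[2=3], [4]}: π^{-1}(V) = {2, 3, 4} ∉ τ ✗.
  V = {[1], [2=3], [4]}: π^{-1}(V) = {1, 2, 3, 4} ∈ τ ✓.
Open sets in the quotient: τ_Q = {{}, {[2=3]}, {[1], [2=3]}, {[1], [2=3], [4]}} (4 elements).


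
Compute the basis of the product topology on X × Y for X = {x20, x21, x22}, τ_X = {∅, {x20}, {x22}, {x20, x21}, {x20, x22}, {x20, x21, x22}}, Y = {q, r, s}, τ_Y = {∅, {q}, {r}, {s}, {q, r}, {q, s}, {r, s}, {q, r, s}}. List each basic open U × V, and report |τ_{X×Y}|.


Basis B = {∅ × ∅, {x20} × {q}, {x20} × {r}, {x20} × {s}, {x22} × {q}, {x22} × {r}, {x22} × {s}, {x20} × {q, r}, {x20} × {q, s}, {x20, x21} × {q}, {x20, x22} × {q}, {x20} × {r, s}, {x20, x21} × {r}, {x20, x22} × {r}, {x20, x21} × {s}, {x20, x22} × {s}, {x22} × {q, r}, {x22} × {q, s}, {x22} × {r, s}, {x20} × {q, r, s}, {x20, x21, x22} × {q}, {x20, x21, x22} × {r}, {x20, x21, x22} × {s}, {x22} × {q, r, s}, {x20, x21} × {q, r}, {x20, x22} × {q, r}, {x20, x21} × {q, s}, {x20, x22} × {q, s}, {x20, x21} × {r, s}, {x20, x22} × {r, s}, {x20, x21} × {q, r, s}, {x20, x22} × {q, r, s}, {x20, x21, x22} × {q, r}, {x20, x21, x22} × {q, s}, {x20, x21, x22} × {r, s}, {x20, x21, x22} × {q, r, s}}; |τ_{X×Y}| = 216.

Enumerate products U × V with U ∈ τ_X, V ∈ τ_Y (deduplicated):
  ∅ × ∅ = {} (∅)
  {x20} × {q} = {(x20,q)}
  {x20} × {r} = {(x20,r)}
  {x20} × {s} = {(x20,s)}
  {x22} × {q} = {(x22,q)}
  {x22} × {r} = {(x22,r)}
  {x22} × {s} = {(x22,s)}
  {x20} × {q, r} = {(x20,q), (x20,r)}
  {x20} × {q, s} = {(x20,q), (x20,s)}
  {x20, x21} × {q} = {(x20,q), (x21,q)}
  {x20, x22} × {q} = {(x20,q), (x22,q)}
  {x20} × {r, s} = {(x20,r), (x20,s)}
  {x20, x21} × {r} = {(x20,r), (x21,r)}
  {x20, x22} × {r} = {(x20,r), (x22,r)}
  {x20, x21} × {s} = {(x20,s), (x21,s)}
  {x20, x22} × {s} = {(x20,s), (x22,s)}
  {x22} × {q, r} = {(x22,q), (x22,r)}
  {x22} × {q, s} = {(x22,q), (x22,s)}
  {x22} × {r, s} = {(x22,r), (x22,s)}
  {x20} × {q, r, s} = {(x20,q), (x20,r), (x20,s)}
  {x20, x21, x22} × {q} = {(x20,q), (x21,q), (x22,q)}
  {x20, x21, x22} × {r} = {(x20,r), (x21,r), (x22,r)}
  {x20, x21, x22} × {s} = {(x20,s), (x21,s), (x22,s)}
  {x22} × {q, r, s} = {(x22,q), (x22,r), (x22,s)}
  {x20, x21} × {q, r} = {(x20,q), (x20,r), (x21,q), (x21,r)}
  {x20, x22} × {q, r} = {(x20,q), (x20,r), (x22,q), (x22,r)}
  {x20, x21} × {q, s} = {(x20,q), (x20,s), (x21,q), (x21,s)}
  {x20, x22} × {q, s} = {(x20,q), (x20,s), (x22,q), (x22,s)}
  {x20, x21} × {r, s} = {(x20,r), (x20,s), (x21,r), (x21,s)}
  {x20, x22} × {r, s} = {(x20,r), (x20,s), (x22,r), (x22,s)}
  {x20, x21} × {q, r, s} = {(x20,q), (x20,r), (x20,s), (x21,q), (x21,r), (x21,s)}
  {x20, x22} × {q, r, s} = {(x20,q), (x20,r), (x20,s), (x22,q), (x22,r), (x22,s)}
  {x20, x21, x22} × {q, r} = {(x20,q), (x20,r), (x21,q), (x21,r), (x22,q), (x22,r)}
  {x20, x21, x22} × {q, s} = {(x20,q), (x20,s), (x21,q), (x21,s), (x22,q), (x22,s)}
  {x20, x21, x22} × {r, s} = {(x20,r), (x20,s), (x21,r), (x21,s), (x22,r), (x22,s)}
  {x20, x21, x22} × {q, r, s} = {(x20,q), (x20,r), (x20,s), (x21,q), (x21,r), (x21,s), (x22,q), (x22,r), (x22,s)}
These 36 distinct sets form the basis B.
Close under arbitrary unions to get τ_{X×Y}; counting gives |τ_{X×Y}| = 216.
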